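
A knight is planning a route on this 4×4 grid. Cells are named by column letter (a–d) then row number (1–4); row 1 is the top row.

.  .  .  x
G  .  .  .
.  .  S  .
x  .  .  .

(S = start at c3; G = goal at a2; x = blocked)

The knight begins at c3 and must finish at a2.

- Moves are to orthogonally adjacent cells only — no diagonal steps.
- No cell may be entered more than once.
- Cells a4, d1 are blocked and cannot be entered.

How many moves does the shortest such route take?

3

The Manhattan distance from c3 to a2 is |3−2| + |3−1| = 3, so at least 3 moves are needed.
A route of 3 moves achieves this: c3 → c2 → b2 → a2.
Since 3 matches the lower bound, it is optimal.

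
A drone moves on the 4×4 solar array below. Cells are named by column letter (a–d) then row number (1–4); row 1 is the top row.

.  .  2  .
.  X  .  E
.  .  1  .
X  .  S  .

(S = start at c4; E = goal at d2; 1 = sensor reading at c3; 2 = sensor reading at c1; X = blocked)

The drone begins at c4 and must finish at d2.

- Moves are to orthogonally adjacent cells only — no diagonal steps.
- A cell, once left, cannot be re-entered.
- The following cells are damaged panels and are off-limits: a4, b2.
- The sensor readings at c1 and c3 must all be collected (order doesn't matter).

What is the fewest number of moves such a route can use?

Any route passes through c1 and c3 in some order between c4 and d2. Summing Manhattan distances along each leg and taking the cheapest ordering (c4 → c3 → c1 → d2) gives a lower bound of 1 + 2 + 2 = 5 moves.
A route of 5 moves achieves this: c4 → c3 → c2 → c1 → d1 → d2.
Since 5 matches the lower bound, it is optimal.

5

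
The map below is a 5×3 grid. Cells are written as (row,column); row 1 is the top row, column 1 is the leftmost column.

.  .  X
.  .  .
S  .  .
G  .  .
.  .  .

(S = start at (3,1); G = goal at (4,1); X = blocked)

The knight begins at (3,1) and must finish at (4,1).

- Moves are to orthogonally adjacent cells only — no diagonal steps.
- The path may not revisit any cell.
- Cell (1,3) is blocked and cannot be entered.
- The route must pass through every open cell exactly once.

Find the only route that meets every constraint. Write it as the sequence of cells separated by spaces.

(3,1) (2,1) (1,1) (1,2) (2,2) (2,3) (3,3) (3,2) (4,2) (4,3) (5,3) (5,2) (5,1) (4,1)

Need to visit all 14 open cells exactly once, starting at (3,1) and ending at (4,1).
Cell (2,3) has only two open neighbours ((3,3) and (2,2)), so the path must pass straight through it: one of those is the cell it's entered from and the other is where it exits.
Route from (3,1): 2× up (reaching (1,1)), right to (1,2), down to (2,2), right to (2,3), down to (3,3), left to (3,2), down to (4,2), right to (4,3), down to (5,3), 2× left (reaching (5,1)), up to (4,1) — 13 moves in all.
Check: all 14 open cells covered.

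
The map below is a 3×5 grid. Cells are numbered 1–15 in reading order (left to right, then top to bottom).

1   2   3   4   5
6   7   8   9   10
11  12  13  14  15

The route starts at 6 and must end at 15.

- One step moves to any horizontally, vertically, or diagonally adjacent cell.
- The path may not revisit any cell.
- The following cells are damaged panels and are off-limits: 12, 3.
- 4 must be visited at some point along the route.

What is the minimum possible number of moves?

Any route passes through 4 somewhere between 6 and 15. Summing Chebyshev distances along the two legs (6 → 4 → 15) gives a lower bound of 3 + 2 = 5 moves.
A route of 5 moves achieves this: 6 → 2 → 8 → 4 → 9 → 15.
Since 5 matches the lower bound, it is optimal.

5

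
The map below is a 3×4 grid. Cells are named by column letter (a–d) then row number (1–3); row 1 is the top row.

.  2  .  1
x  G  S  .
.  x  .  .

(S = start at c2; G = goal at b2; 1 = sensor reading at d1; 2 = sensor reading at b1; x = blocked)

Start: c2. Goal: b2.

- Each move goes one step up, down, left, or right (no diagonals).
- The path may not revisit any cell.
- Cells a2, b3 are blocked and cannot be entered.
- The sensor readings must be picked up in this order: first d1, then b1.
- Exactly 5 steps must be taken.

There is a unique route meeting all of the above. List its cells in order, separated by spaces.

c2 d2 d1 c1 b1 b2

The waypoints must appear in the order d1, b1, with no cell reused.
Route from c2: right to d2, up to d1, 2× left (reaching b1), down to b2 — 5 moves in all.
Check: order respected (1 at step 2, 2 at step 4); 5 moves as required.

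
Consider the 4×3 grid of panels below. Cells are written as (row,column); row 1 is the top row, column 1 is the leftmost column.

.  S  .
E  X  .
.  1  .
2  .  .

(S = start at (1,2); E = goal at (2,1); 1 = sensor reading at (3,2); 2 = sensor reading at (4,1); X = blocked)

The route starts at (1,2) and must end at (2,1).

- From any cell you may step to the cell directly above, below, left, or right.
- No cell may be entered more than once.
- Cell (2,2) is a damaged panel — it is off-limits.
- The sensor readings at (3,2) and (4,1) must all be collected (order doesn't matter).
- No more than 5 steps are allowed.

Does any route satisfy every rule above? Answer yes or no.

Even ignoring the no-revisit rule, getting from (1,2) to (2,1), taking the cheapest ordering (1,2) → (3,2) → (4,1) → (2,1) needs at least 4 + 2 + 2 = 8 moves (fewest moves per leg, detouring around blocked cells), which exceeds the 5-move limit.

no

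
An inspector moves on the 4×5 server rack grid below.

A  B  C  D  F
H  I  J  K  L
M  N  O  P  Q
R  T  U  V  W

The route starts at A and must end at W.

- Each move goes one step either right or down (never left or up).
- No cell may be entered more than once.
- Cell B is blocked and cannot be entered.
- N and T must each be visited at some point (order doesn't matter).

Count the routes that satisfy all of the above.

2

A right/down-only route from A to W makes exactly 3 down-moves and 4 right-moves in some order.
With no other constraints that would be C(7,3) = 35 routes.
A monotone route can only reach the required cells in the order N, T, so split there and multiply the segment counts (each segment already excludes blocked cells): A→N: 2; N→T: 1; T→W: 1; product = 2.
That gives 2 routes.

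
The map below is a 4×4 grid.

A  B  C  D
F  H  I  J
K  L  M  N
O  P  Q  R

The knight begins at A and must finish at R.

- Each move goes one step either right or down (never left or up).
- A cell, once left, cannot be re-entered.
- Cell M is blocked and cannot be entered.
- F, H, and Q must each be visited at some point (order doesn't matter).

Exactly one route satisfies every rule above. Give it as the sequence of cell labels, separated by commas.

Moves only go right or down, so the column and row indices never decrease.
Route from A: down 1 to F, right 1 to H, down 2 to P, right 2 to R — 6 moves in all.
Check: all required cells visited.

A, F, H, L, P, Q, R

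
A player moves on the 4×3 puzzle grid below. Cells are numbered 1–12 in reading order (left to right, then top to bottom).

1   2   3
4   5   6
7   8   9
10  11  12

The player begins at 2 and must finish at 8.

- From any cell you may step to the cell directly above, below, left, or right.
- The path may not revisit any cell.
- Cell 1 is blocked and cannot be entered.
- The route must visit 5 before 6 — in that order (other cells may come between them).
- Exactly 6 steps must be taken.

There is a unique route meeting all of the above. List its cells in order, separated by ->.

2 -> 5 -> 6 -> 9 -> 12 -> 11 -> 8

The waypoints must appear in the order 5, 6, with no cell reused.
Route from 2: down to 5, right to 6, 2× down (reaching 12), left to 11, up to 8 — 6 moves in all.
Check: order respected (5 at step 1, 6 at step 2); 6 moves as required.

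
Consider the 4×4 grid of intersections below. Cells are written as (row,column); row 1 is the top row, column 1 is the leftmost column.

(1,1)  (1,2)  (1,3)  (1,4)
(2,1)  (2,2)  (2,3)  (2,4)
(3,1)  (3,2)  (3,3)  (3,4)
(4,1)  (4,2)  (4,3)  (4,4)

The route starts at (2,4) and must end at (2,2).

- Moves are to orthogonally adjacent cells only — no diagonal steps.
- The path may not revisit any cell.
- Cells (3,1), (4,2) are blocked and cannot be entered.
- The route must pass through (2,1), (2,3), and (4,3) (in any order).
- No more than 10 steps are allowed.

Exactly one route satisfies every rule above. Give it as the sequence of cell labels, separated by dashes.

The budget equals the shortest possible length, so every move has to be on a shortest route through the required cells.
Route from (2,4): 2× down (reaching (4,4)), left to (4,3), 3× up (reaching (1,3)), 2× left (reaching (1,1)), down to (2,1), right to (2,2) — 10 moves in all.
Check: all required cells visited; 10 ≤ 10 moves.

(2,4) - (3,4) - (4,4) - (4,3) - (3,3) - (2,3) - (1,3) - (1,2) - (1,1) - (2,1) - (2,2)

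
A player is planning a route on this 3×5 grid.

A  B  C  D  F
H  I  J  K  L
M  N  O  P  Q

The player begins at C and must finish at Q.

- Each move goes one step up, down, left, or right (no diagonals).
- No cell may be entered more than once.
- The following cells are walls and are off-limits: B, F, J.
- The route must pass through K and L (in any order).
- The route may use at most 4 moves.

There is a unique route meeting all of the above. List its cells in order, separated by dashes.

Any route must reach K and L and still end at Q within 4 moves, so the order of the required stops is forced.
Route from C: right 1 to D, down 1 to K, right 1 to L, down 1 to Q — 4 moves in all.
Check: all required cells visited; 4 ≤ 4 moves.

C - D - K - L - Q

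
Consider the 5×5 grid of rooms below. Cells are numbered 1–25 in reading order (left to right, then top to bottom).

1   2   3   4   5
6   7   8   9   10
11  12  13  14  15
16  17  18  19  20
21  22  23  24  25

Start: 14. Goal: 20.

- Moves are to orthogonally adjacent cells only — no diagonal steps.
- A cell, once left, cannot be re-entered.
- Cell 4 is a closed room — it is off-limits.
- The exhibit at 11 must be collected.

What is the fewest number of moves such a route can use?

8

Any route passes through 11 somewhere between 14 and 20. Summing Manhattan distances along the two legs (14 → 11 → 20) gives a lower bound of 3 + 5 = 8 moves.
A route of 8 moves achieves this: 14 → 13 → 12 → 11 → 16 → 17 → 18 → 19 → 20.
Since 8 matches the lower bound, it is optimal.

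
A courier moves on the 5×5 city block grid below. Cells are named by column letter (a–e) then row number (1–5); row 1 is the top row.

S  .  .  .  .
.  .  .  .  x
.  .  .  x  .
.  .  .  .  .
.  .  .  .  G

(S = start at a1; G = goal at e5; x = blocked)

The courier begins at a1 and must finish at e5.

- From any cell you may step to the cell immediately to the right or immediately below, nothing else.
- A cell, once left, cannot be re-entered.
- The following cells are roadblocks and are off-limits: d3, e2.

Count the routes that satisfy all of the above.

35

A right/down-only route from a1 to e5 makes exactly 4 down-moves and 4 right-moves in some order.
With no other constraints that would be C(8,4) = 70 routes.
Subtract routes through each blocked cell (inclusion–exclusion for overlaps): − through e2: 5 − through d3: 30 → 35.
That gives 35 routes.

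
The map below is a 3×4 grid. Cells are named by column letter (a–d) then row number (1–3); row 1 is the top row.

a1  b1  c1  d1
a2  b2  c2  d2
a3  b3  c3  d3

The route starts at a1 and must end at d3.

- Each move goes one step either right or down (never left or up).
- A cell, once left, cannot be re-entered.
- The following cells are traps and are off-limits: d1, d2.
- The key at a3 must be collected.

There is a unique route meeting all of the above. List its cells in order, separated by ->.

Moves only go right or down, so the column and row indices never decrease.
Route from a1: down 2 to a3, right 3 to d3 — 5 moves in all.
Check: all required cells visited.

a1 -> a2 -> a3 -> b3 -> c3 -> d3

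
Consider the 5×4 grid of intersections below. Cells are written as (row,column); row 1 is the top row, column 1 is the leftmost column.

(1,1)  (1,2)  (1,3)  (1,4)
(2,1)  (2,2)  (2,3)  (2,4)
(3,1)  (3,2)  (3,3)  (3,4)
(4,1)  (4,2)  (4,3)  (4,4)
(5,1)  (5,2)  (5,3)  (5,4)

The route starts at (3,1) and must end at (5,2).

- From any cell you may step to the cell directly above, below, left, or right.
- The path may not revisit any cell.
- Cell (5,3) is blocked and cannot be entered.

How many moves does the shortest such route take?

The Manhattan distance from (3,1) to (5,2) is |3−5| + |1−2| = 3, so at least 3 moves are needed.
A route of 3 moves achieves this: (3,1) → (4,1) → (5,1) → (5,2).
Since 3 matches the lower bound, it is optimal.

3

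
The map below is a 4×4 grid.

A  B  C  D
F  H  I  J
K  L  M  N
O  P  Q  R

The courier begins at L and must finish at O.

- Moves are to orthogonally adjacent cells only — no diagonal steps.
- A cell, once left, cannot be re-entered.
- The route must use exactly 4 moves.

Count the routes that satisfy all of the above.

2

Need simple routes of exactly 4 moves from L to O (Manhattan distance 2, so 1 moves are spent on a detour and 1 undoing it).
Enumerating: L H F K O | L M Q P O.
That gives 2 routes.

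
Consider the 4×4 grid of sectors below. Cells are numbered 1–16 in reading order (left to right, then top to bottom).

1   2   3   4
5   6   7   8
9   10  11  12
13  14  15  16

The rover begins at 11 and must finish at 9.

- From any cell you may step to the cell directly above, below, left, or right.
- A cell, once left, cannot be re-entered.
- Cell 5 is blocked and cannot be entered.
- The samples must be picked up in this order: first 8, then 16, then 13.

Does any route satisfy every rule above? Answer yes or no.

One route that works: 11 → 7 → 8 → 12 → 16 → 15 → 14 → 13 → 9.

yes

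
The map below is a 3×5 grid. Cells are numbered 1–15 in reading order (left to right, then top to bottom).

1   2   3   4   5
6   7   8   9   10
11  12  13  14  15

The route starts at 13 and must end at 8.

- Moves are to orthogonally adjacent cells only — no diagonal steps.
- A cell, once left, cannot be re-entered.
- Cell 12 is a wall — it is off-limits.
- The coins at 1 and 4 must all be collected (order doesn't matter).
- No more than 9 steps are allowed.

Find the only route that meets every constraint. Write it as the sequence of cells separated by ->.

13 -> 14 -> 9 -> 4 -> 3 -> 2 -> 1 -> 6 -> 7 -> 8

The budget equals the shortest possible length, so every move has to be on a shortest route through the required cells.
Route from 13: right 1 to 14, up 2 to 4, left 3 to 1, down 1 to 6, right 2 to 8 — 9 moves in all.
Check: all required cells visited; 9 ≤ 9 moves.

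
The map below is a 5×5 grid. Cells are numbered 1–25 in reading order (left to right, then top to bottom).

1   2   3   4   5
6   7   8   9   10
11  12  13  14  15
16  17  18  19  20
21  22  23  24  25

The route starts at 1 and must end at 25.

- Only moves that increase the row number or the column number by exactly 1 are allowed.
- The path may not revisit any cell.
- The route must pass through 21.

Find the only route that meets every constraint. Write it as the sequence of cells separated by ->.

1 -> 6 -> 11 -> 16 -> 21 -> 22 -> 23 -> 24 -> 25

Moves only go right or down, so the column and row indices never decrease.
Route from 1: 4× down (reaching 21), 4× right (reaching 25) — 8 moves in all.
Check: all required cells visited.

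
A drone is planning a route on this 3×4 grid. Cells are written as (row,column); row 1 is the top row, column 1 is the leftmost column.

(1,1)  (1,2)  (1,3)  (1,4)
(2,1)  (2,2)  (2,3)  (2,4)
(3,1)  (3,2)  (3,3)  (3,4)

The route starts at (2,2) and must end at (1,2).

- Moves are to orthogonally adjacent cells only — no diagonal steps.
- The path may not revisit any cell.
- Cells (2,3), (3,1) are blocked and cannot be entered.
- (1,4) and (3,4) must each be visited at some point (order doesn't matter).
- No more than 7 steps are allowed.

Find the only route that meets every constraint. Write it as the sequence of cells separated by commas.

(2,2), (3,2), (3,3), (3,4), (2,4), (1,4), (1,3), (1,2)

The budget equals the shortest possible length, so every move has to be on a shortest route through the required cells.
Route from (2,2): down 1 to (3,2), right 2 to (3,4), up 2 to (1,4), left 2 to (1,2) — 7 moves in all.
Check: all required cells visited; 7 ≤ 7 moves.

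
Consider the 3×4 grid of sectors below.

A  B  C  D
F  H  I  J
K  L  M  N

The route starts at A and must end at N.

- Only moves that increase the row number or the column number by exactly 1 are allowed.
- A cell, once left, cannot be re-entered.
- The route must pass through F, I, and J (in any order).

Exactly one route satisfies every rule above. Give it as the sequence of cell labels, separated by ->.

A -> F -> H -> I -> J -> N

Moves only go right or down, so the column and row indices never decrease.
Route from A: down to F, 3× right (reaching J), down to N — 5 moves in all.
Check: all required cells visited.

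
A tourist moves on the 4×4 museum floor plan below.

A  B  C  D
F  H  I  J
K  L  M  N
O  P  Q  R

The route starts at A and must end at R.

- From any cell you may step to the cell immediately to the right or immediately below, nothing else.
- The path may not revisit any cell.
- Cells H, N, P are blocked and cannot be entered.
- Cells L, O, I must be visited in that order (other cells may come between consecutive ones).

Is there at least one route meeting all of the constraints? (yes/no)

O lies to the left of L, so going from L to O would need a leftward move — but moves only go right/down, so L cannot be visited before O.

no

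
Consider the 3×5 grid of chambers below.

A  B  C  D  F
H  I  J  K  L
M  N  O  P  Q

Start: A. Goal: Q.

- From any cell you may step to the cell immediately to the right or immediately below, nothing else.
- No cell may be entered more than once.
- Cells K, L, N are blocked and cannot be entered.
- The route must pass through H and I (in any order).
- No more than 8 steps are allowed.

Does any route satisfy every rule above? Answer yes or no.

One route that works: A → H → I → J → O → P → Q.

yes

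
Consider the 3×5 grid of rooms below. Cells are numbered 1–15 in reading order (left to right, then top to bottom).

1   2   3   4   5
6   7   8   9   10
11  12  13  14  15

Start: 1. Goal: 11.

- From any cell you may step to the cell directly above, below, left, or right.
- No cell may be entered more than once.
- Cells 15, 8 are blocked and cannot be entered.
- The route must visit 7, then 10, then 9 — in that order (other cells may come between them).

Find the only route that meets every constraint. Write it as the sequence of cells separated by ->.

The waypoints must appear in the order 7, 10, 9, with no cell reused.
Route from 1: down to 6, right to 7, up to 2, 3× right (reaching 5), down to 10, left to 9, down to 14, 3× left (reaching 11) — 12 moves in all.
Check: order respected (7 at step 2, 10 at step 7, 9 at step 8).

1 -> 6 -> 7 -> 2 -> 3 -> 4 -> 5 -> 10 -> 9 -> 14 -> 13 -> 12 -> 11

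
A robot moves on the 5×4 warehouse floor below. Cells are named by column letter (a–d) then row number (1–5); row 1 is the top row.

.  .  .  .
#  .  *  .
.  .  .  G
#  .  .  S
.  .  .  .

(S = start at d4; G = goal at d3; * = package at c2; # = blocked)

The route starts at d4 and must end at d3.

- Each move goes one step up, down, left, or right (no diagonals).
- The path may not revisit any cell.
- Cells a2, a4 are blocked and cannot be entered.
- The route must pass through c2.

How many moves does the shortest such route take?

Any route passes through c2 somewhere between d4 and d3. Summing Manhattan distances along the two legs (d4 → c2 → d3) gives a lower bound of 3 + 2 = 5 moves.
A route of 5 moves achieves this: d4 → c4 → c3 → c2 → d2 → d3.
Since 5 matches the lower bound, it is optimal.

5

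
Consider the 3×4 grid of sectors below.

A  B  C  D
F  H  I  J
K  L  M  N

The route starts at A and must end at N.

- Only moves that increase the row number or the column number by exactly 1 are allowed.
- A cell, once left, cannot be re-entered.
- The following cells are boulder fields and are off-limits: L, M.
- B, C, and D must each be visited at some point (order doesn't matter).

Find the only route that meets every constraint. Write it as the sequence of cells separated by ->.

A -> B -> C -> D -> J -> N

Moves only go right or down, so the column and row indices never decrease.
Route from A: right 3 to D, down 2 to N — 5 moves in all.
Check: all required cells visited.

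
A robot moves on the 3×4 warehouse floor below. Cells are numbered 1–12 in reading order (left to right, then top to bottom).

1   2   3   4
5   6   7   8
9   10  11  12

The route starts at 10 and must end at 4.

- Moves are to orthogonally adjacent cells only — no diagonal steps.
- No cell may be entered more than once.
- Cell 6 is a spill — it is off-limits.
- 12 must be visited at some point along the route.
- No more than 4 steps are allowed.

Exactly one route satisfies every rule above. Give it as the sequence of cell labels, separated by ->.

10 -> 11 -> 12 -> 8 -> 4

Any route must reach 12 and still end at 4 within 4 moves, so the order of the required stops is forced.
Route from 10: right 2 to 12, up 2 to 4 — 4 moves in all.
Check: all required cells visited; 4 ≤ 4 moves.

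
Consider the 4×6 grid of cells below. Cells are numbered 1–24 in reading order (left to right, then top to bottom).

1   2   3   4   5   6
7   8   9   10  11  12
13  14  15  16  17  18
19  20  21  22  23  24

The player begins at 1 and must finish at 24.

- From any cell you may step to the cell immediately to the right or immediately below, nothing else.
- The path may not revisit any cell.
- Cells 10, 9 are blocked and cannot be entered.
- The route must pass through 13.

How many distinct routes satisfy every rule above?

A right/down-only route from 1 to 24 makes exactly 3 down-moves and 5 right-moves in some order.
With no other constraints that would be C(8,3) = 56 routes.
Split at 13 and multiply the segment counts (each segment already excludes blocked cells): 1→13: 1; 13→24: 6; product = 6.
That gives 6 routes.

6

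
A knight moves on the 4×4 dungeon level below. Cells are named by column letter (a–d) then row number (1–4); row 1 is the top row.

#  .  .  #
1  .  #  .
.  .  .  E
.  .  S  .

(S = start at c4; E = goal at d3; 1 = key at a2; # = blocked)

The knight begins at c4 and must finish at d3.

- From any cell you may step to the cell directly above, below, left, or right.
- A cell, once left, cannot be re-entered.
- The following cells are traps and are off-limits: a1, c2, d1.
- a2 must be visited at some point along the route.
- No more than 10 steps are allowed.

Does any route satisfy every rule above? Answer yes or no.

yes

One route that works: c4 → b4 → a4 → a3 → a2 → b2 → b3 → c3 → d3.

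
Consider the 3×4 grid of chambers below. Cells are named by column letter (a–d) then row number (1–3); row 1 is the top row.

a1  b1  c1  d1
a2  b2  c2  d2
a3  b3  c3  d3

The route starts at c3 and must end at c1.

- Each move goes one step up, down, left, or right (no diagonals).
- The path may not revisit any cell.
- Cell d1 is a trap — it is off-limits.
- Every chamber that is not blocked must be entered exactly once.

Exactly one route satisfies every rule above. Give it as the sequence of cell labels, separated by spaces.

c3 d3 d2 c2 b2 b3 a3 a2 a1 b1 c1

Need to visit all 11 open cells exactly once, starting at c3 and ending at c1.
Cell d3 has only two open neighbours (d2 and c3), so the path must pass straight through it: one of those is the cell it's entered from and the other is where it exits.
Route from c3: right to d3, up to d2, 2× left (reaching b2), down to b3, left to a3, 2× up (reaching a1), 2× right (reaching c1) — 10 moves in all.
Check: all 11 open cells covered.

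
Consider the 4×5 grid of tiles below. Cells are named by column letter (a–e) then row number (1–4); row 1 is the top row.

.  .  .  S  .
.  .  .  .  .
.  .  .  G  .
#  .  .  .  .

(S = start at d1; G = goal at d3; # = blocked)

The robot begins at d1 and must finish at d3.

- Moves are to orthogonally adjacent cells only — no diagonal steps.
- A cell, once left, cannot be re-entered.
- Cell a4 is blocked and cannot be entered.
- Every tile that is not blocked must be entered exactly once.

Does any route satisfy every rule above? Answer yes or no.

Colour the cells like a checkerboard: each orthogonal step flips colour, so a Hamiltonian route alternates colours. Here there are 10 cells of one colour and 9 of the other, with start on the same colour as the goal — the counts and endpoints can't be arranged into an alternating sequence of length 19, so no Hamiltonian route exists.

no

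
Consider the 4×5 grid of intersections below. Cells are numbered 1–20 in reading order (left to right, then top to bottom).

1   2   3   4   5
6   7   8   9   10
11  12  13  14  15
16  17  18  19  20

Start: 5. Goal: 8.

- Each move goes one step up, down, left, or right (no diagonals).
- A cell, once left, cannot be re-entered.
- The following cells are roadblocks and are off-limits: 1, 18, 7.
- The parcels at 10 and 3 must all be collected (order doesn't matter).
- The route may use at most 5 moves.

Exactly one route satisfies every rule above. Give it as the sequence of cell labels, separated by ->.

The 5-move cap with required stops at 10, 3 leaves no slack for detours.
Route from 5: down 1 to 10, left 1 to 9, up 1 to 4, left 1 to 3, down 1 to 8 — 5 moves in all.
Check: all required cells visited; 5 ≤ 5 moves.

5 -> 10 -> 9 -> 4 -> 3 -> 8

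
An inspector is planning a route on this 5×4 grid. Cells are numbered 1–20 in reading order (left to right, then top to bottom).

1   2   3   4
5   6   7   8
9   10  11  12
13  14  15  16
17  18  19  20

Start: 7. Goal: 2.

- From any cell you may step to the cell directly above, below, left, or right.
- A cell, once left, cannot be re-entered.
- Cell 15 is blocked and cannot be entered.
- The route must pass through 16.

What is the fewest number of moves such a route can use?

10

Any route passes through 16 somewhere between 7 and 2. Summing Manhattan distances along the two legs (7 → 16 → 2) gives a lower bound of 3 + 5 = 8 moves.
The shortest route satisfying every rule uses 10 moves: 7 → 11 → 12 → 16 → 20 → 19 → 18 → 14 → 10 → 6 → 2.
The no-revisit rule (legs can't share cells) pushes the minimum above the 8-move bound; an exhaustive check rules out every length from 8 to 9, leaving 10 as the minimum.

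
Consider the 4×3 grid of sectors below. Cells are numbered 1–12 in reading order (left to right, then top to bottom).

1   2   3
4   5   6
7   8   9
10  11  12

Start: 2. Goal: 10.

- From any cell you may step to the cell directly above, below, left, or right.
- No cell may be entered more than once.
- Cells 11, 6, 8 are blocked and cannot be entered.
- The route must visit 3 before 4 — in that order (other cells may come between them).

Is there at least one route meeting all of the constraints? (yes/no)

no

3 must be visited but has only one open neighbour (2), and it is neither the start nor the goal — the route would have to enter and leave through 2, re-entering it.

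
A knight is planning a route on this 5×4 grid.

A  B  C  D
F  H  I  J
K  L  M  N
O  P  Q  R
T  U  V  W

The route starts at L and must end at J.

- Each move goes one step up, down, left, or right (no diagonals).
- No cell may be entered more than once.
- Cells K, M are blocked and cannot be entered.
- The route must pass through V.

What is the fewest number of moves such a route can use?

Any route passes through V somewhere between L and J. Summing Manhattan distances along the two legs (L → V → J) gives a lower bound of 3 + 4 = 7 moves.
A route of 7 moves achieves this: L → P → U → V → Q → R → N → J.
Since 7 matches the lower bound, it is optimal.

7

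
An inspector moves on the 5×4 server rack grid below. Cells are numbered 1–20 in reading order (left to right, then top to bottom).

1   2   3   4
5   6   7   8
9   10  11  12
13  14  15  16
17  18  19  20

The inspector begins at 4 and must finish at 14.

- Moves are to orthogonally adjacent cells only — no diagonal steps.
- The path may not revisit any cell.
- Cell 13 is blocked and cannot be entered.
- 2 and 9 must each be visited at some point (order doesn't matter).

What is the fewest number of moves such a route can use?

7

Any route passes through 2 and 9 in some order between 4 and 14. Summing Manhattan distances along each leg and taking the cheapest ordering (4 → 2 → 9 → 14) gives a lower bound of 2 + 3 + 2 = 7 moves.
A route of 7 moves achieves this: 4 → 3 → 2 → 6 → 5 → 9 → 10 → 14.
Since 7 matches the lower bound, it is optimal.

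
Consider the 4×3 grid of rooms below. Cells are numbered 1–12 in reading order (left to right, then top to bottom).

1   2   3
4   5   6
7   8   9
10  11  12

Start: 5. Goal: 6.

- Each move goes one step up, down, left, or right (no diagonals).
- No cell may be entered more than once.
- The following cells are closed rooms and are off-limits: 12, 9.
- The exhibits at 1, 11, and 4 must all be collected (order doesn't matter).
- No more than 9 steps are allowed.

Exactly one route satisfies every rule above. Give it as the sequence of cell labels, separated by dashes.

The 9-move cap with required stops at 1, 11, 4 leaves no slack for detours.
Route from 5: down 2 to 11, left 1 to 10, up 3 to 1, right 2 to 3, down 1 to 6 — 9 moves in all.
Check: all required cells visited; 9 ≤ 9 moves.

5 - 8 - 11 - 10 - 7 - 4 - 1 - 2 - 3 - 6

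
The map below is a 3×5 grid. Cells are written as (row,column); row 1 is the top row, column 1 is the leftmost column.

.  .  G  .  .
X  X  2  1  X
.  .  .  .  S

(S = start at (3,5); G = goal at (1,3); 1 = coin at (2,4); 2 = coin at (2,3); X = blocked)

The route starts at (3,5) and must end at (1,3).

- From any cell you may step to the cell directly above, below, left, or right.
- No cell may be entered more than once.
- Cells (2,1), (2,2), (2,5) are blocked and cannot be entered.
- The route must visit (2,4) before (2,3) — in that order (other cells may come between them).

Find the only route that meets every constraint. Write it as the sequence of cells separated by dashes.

(3,5) - (3,4) - (2,4) - (2,3) - (1,3)

The waypoints must appear in the order (2,4), (2,3), with no cell reused.
Route from (3,5): left to (3,4), up to (2,4), left to (2,3), up to (1,3) — 4 moves in all.
Check: order respected (1 at step 2, 2 at step 3).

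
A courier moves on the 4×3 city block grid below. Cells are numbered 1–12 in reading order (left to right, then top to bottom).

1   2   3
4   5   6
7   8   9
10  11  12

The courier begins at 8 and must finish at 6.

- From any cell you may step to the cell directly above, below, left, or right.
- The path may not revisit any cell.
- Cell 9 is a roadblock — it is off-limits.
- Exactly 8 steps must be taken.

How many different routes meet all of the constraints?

Need simple routes of exactly 8 moves from 8 to 6 (Manhattan distance 2, so 3 moves are spent on a detour and 3 undoing it).
Enumerating: 8 11 10 7 4 1 2 5 6 | 8 11 10 7 4 1 2 3 6 | 8 11 10 7 4 5 2 3 6.
That gives 3 routes.

3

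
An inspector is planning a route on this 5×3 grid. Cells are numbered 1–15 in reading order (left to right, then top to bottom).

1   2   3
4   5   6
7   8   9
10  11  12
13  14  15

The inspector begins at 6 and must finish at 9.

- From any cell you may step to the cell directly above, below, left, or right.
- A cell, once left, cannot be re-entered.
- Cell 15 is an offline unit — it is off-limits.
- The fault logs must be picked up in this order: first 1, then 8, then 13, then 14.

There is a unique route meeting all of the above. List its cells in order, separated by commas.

6, 3, 2, 1, 4, 5, 8, 7, 10, 13, 14, 11, 12, 9

The waypoints must appear in the order 1, 8, 13, 14, with no cell reused.
Route from 6: up 1 to 3, left 2 to 1, down 1 to 4, right 1 to 5, down 1 to 8, left 1 to 7, down 2 to 13, right 1 to 14, up 1 to 11, right 1 to 12, up 1 to 9 — 13 moves in all.
Check: order respected (1 at step 3, 8 at step 6, 13 at step 9, 14 at step 10).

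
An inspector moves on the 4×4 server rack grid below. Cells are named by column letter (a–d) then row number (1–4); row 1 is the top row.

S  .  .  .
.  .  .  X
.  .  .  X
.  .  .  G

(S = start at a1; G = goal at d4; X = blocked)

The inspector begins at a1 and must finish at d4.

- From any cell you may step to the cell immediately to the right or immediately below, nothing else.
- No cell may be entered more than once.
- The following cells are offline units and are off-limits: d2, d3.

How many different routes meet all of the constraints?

10

A right/down-only route from a1 to d4 makes exactly 3 down-moves and 3 right-moves in some order.
With no other constraints that would be C(6,3) = 20 routes.
Subtract routes through each blocked cell (inclusion–exclusion for overlaps): − through d2: 4 − through d3: 10 + through d2&d3: 4 → 10.
That gives 10 routes.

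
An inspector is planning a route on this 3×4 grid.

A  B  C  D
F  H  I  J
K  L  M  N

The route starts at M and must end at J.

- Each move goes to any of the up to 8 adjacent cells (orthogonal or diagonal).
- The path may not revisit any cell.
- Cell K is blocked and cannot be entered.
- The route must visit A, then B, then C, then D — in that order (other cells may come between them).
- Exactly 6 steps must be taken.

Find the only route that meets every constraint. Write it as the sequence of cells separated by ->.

The waypoints must appear in the order A, B, C, D, with no cell reused.
Route from M: 2× up-left (reaching A), 3× right (reaching D), down to J — 6 moves in all.
Check: order respected (A at step 2, B at step 3, C at step 4, D at step 5); 6 moves as required.

M -> H -> A -> B -> C -> D -> J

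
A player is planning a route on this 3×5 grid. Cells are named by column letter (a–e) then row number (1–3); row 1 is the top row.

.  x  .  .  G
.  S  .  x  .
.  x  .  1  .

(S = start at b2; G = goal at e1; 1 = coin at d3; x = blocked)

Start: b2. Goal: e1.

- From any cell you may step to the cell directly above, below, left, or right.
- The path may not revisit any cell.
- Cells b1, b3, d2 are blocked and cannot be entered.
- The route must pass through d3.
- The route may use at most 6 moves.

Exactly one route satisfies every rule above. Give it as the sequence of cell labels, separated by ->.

The 6-move cap with required stops at d3 leaves no slack for detours.
Route from b2: right to c2, down to c3, 2× right (reaching e3), 2× up (reaching e1) — 6 moves in all.
Check: all required cells visited; 6 ≤ 6 moves.

b2 -> c2 -> c3 -> d3 -> e3 -> e2 -> e1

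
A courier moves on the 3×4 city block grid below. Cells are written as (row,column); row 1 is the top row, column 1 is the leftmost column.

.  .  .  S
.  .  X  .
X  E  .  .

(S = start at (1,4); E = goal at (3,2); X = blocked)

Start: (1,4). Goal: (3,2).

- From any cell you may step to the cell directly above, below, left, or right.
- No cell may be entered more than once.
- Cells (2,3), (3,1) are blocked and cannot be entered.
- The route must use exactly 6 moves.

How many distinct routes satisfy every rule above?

1

Need simple routes of exactly 6 moves from (1,4) to (3,2) (Manhattan distance 4, so 1 moves are spent on a detour and 1 undoing it).
Enumerating: (1,4) (1,3) (1,2) (1,1) (2,1) (2,2) (3,2).
That gives 1 route.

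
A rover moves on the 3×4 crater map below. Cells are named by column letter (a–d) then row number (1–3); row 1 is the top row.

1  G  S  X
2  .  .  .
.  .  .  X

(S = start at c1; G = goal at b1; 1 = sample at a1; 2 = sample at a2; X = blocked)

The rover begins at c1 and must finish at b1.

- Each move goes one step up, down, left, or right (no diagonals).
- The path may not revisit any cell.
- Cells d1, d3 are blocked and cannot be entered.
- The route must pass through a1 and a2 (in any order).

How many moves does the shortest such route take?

5

Any route passes through a1 and a2 in some order between c1 and b1. Summing Manhattan distances along each leg and taking the cheapest ordering (c1 → a1 → a2 → b1) gives a lower bound of 2 + 1 + 2 = 5 moves.
A route of 5 moves achieves this: c1 → c2 → b2 → a2 → a1 → b1.
Since 5 matches the lower bound, it is optimal.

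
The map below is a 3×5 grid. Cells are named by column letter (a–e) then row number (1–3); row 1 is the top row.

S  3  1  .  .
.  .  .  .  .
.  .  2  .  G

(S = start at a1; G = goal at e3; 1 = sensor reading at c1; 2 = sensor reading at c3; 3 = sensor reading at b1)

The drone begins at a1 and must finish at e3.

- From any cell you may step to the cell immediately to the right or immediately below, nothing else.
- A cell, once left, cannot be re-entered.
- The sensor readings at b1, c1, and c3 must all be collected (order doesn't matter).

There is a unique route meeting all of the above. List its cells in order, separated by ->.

a1 -> b1 -> c1 -> c2 -> c3 -> d3 -> e3

Moves only go right or down, so the column and row indices never decrease.
Route from a1: 2× right (reaching c1), 2× down (reaching c3), 2× right (reaching e3) — 6 moves in all.
Check: all required cells visited.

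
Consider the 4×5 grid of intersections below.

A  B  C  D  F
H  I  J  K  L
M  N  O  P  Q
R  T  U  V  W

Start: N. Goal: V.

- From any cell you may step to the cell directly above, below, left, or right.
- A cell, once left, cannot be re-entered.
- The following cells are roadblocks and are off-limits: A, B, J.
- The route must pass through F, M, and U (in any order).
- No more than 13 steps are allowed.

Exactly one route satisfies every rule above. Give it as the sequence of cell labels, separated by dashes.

The 13-move cap with required stops at F, M, U leaves no slack for detours.
Route from N: left 1 to M, down 1 to R, right 2 to U, up 1 to O, right 1 to P, up 2 to D, right 1 to F, down 3 to W, left 1 to V — 13 moves in all.
Check: all required cells visited; 13 ≤ 13 moves.

N - M - R - T - U - O - P - K - D - F - L - Q - W - V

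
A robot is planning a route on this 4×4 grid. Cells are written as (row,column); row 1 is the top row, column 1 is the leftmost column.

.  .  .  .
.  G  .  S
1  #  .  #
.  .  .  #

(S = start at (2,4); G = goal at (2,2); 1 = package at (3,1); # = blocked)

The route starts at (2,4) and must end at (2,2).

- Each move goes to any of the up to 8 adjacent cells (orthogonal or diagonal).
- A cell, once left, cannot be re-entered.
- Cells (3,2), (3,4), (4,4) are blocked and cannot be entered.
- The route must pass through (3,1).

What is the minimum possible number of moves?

Any route passes through (3,1) somewhere between (2,4) and (2,2). Summing Chebyshev distances along the two legs ((2,4) → (3,1) → (2,2)) gives a lower bound of 3 + 1 = 4 moves.
A route of 4 moves achieves this: (2,4) → (3,3) → (4,2) → (3,1) → (2,2).
Since 4 matches the lower bound, it is optimal.

4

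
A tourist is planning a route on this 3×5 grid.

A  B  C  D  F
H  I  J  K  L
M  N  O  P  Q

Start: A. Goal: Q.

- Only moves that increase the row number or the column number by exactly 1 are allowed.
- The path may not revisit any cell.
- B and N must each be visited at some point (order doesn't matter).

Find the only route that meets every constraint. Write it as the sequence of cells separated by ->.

A -> B -> I -> N -> O -> P -> Q

Moves only go right or down, so the column and row indices never decrease.
Route from A: right 1 to B, down 2 to N, right 3 to Q — 6 moves in all.
Check: all required cells visited.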